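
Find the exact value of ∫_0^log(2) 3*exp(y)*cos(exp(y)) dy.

-3*sin(1) + 3*sin(2)

Let u = exp(y), so du = exp(y) dy. When y = 0, u = 1; when y = log(2), u = 2.
The integral becomes 3·∫ cos(u) du from 1 to 2, with antiderivative 3*sin(u).
Back in y: F(y) = 3*sin(exp(y)).
Then F(log(2)) - F(0) = (3*sin(2)) - (3*sin(1)) = -3*sin(1) + 3*sin(2).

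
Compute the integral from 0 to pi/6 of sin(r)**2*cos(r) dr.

1/24

Let u = sin(r), so du = cos(r) dr. When r = 0, u = 0; when r = pi/6, u = 1/2.
The integral becomes ∫ u**2 du from 0 to 1/2, with antiderivative u**3/3.
Back in r: F(r) = sin(r)**3/3.
Then F(pi/6) - F(0) = (1/24) - (0) = 1/24.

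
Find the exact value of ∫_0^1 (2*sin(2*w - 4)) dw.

Let u = 2*w - 4, so du = 2 dw. When w = 0, u = -4; when w = 1, u = -2.
The integral becomes ∫ sin(u) du from -4 to -2, with antiderivative -cos(u).
Back in w: F(w) = -cos(2*w - 4).
Then F(1) - F(0) = (-cos(2)) - (-cos(4)) = cos(4) - cos(2).

cos(4) - cos(2)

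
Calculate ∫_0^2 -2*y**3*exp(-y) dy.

Integrate by parts 3 times (u = y^3, dv = -2*exp(-y) dy).
An antiderivative is F(y) = (2*y**3 + 6*y**2 + 12*y + 12)*exp(-y).
Then F(2) - F(0) = (76*exp(-2)) - (12) = -12 + 76*exp(-2).

-12 + 76*exp(-2)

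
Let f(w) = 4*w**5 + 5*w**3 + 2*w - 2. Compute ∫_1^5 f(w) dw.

By the power rule, an antiderivative is F(w) = 2*w**6/3 + 5*w**4/4 + w**2 - 2*w.
Then F(5) - F(1) = (134555/12) - (11/12) = 11212.

11212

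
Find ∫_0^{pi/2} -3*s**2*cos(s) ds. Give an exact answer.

6 - 3*pi**2/4

Integrate by parts twice (u = s^2, dv = -3*cos(s) ds).
An antiderivative is F(s) = -3*s**2*sin(s) - 6*s*cos(s) + 6*sin(s).
Then F(pi/2) - F(0) = (6 - 3*pi**2/4) - (0) = 6 - 3*pi**2/4.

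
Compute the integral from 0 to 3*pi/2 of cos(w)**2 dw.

Use the identity cos^2(w) = (1 + cos(2*w))/2.
An antiderivative is F(w) = w/2 + sin(2*w)/4.
Then F(3*pi/2) - F(0) = (3*pi/4) - (0) = 3*pi/4.

3*pi/4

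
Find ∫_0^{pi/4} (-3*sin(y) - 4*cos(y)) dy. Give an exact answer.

An antiderivative is F(y) = -4*sin(y) + 3*cos(y).
Then F(pi/4) - F(0) = (-sqrt(2)/2) - (3) = -3 - sqrt(2)/2.

-3 - sqrt(2)/2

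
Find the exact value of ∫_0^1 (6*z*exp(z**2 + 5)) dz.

-3*(1 - exp(1))*exp(5)

Let u = z**2 + 5, so du = 2*z dz. When z = 0, u = 5; when z = 1, u = 6.
The integral becomes 3·∫ exp(u) du from 5 to 6, with antiderivative 3*exp(u).
Back in z: F(z) = 3*exp(z**2 + 5).
Then F(1) - F(0) = (3*exp(6)) - (3*exp(5)) = -3*(1 - exp(1))*exp(5).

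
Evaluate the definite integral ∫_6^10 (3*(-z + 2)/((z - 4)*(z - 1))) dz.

Factor the denominator: z**2 - 5*z + 4 = (z - 1)(z - 4).
Partial fractions: 3*(-z + 2)/((z - 4)*(z - 1)) = -1/(z - 1) - 2/(z - 4).
An antiderivative is F(z) = -2*log(z - 4) - log(z - 1).
Then F(10) - F(6) = (-4*log(3) - 2*log(2)) - (-log(20)) = log(5/81).

log(5/81)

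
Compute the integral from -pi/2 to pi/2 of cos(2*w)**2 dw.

pi/2

Use the identity cos^2(2*w) = (1 + cos(4*w))/2.
An antiderivative is F(w) = w/2 + sin(4*w)/8.
Then F(pi/2) - F(-pi/2) = (pi/4) - (-pi/4) = pi/2.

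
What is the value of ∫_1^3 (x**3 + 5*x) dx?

By the power rule, an antiderivative is F(x) = x**4/4 + 5*x**2/2.
Then F(3) - F(1) = (171/4) - (11/4) = 40.

40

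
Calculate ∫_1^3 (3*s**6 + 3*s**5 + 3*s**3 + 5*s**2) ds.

By the power rule, an antiderivative is F(s) = 3*s**7/7 + s**6/2 + 3*s**4/4 + 5*s**3/3.
Then F(3) - F(1) = (39411/28) - (281/84) = 29488/21.

29488/21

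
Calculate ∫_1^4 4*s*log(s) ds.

Integrate by parts once (u = ln s, dv = 4*s ds).
An antiderivative is F(s) = s**2*(2*log(s) - 1).
Then F(4) - F(1) = (-16 + 64*log(2)) - (-1) = -15 + 64*log(2).

-15 + 64*log(2)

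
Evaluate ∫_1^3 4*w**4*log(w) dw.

-968/25 + 972*log(3)/5

Integrate by parts once (u = ln w, dv = 4*w**4 dw).
An antiderivative is F(w) = 4*w**5*(5*log(w) - 1)/25.
Then F(3) - F(1) = (-972/25 + 972*log(3)/5) - (-4/25) = -968/25 + 972*log(3)/5.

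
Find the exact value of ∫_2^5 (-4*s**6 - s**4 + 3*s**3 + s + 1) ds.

By the power rule, an antiderivative is F(s) = -4*s**7/7 - s**5/5 + 3*s**4/4 + s**2/2 + s.
Then F(5) - F(2) = (-1253885/28) - (-2224/35) = -6260529/140.

-6260529/140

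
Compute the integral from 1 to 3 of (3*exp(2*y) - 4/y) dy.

An antiderivative is F(y) = 3*exp(2*y)/2 - 4*log(y).
Then F(3) - F(1) = (-log(81) + 3*exp(6)/2) - (3*exp(2)/2) = -3*exp(2)/2 - log(81) + 3*exp(6)/2.

-3*exp(2)/2 - log(81) + 3*exp(6)/2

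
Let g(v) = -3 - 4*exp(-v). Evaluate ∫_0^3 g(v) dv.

An antiderivative is F(v) = -3*v + 4*exp(-v).
Then F(3) - F(0) = (-9 + 4*exp(-3)) - (4) = -13 + 4*exp(-3).

-13 + 4*exp(-3)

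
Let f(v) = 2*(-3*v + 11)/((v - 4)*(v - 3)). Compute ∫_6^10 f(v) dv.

Factor the denominator: v**2 - 7*v + 12 = (v - 3)(v - 4).
Partial fractions: 2*(-3*v + 11)/((v - 4)*(v - 3)) = -4/(v - 3) - 2/(v - 4).
An antiderivative is F(v) = -2*log(v - 4) - 4*log(v - 3).
Then F(10) - F(6) = (-4*log(7) - 2*log(3) - 2*log(2)) - (-4*log(3) - 2*log(2)) = -4*log(7) + 2*log(3).

-4*log(7) + 2*log(3)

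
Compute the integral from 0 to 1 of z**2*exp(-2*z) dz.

(-5 + exp(2))*exp(-2)/4

Integrate by parts twice (u = z^2, dv = exp(-2*z) dz).
An antiderivative is F(z) = (-2*z**2 - 2*z - 1)*exp(-2*z)/4.
Then F(1) - F(0) = (-5*exp(-2)/4) - (-1/4) = (-5 + exp(2))*exp(-2)/4.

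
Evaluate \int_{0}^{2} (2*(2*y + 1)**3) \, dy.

156

Let u = 2*y + 1, so du = 2 dy. When y = 0, u = 1; when y = 2, u = 5.
The integral becomes ∫ u**3 du from 1 to 5, with antiderivative u**4/4.
Back in y: F(y) = (2*y + 1)**4/4.
Then F(2) - F(0) = (625/4) - (1/4) = 156.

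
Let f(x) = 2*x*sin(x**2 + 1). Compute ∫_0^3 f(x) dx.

cos(1) - cos(10)

Let u = x**2 + 1, so du = 2*x dx. When x = 0, u = 1; when x = 3, u = 10.
The integral becomes ∫ sin(u) du from 1 to 10, with antiderivative -cos(u).
Back in x: F(x) = -cos(x**2 + 1).
Then F(3) - F(0) = (-cos(10)) - (-cos(1)) = cos(1) - cos(10).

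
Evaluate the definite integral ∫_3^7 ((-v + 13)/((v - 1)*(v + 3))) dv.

Factor the denominator: v**2 + 2*v - 3 = (v + 3)(v - 1).
Partial fractions: (-v + 13)/((v - 1)*(v + 3)) = -4/(v + 3) + 3/(v - 1).
An antiderivative is F(v) = 3*log(v - 1) - 4*log(v + 3).
Then F(7) - F(3) = (-4*log(5) - log(2) + 3*log(3)) - (-4*log(3) - log(2)) = -4*log(5) + 7*log(3).

-4*log(5) + 7*log(3)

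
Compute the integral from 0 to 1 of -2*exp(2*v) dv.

An antiderivative is F(v) = -exp(2*v).
Then F(1) - F(0) = (-exp(2)) - (-1) = 1 - exp(2).

1 - exp(2)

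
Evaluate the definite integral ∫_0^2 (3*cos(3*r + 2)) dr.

-sin(2) + sin(8)

Let u = 3*r + 2, so du = 3 dr. When r = 0, u = 2; when r = 2, u = 8.
The integral becomes ∫ cos(u) du from 2 to 8, with antiderivative sin(u).
Back in r: F(r) = sin(3*r + 2).
Then F(2) - F(0) = (sin(8)) - (sin(2)) = -sin(2) + sin(8).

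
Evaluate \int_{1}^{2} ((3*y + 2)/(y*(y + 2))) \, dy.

log(32/9)

Factor the denominator: y**2 + 2*y = (y + 2)y.
Partial fractions: (3*y + 2)/(y*(y + 2)) = 2/(y + 2) + 1/y.
An antiderivative is F(y) = log(y) + 2*log(y + 2).
Then F(2) - F(1) = (log(32)) - (log(9)) = log(32/9).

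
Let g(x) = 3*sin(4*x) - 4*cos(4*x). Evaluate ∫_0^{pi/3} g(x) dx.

An antiderivative is F(x) = -sin(4*x) - 3*cos(4*x)/4.
Then F(pi/3) - F(0) = (3/8 + sqrt(3)/2) - (-3/4) = sqrt(3)/2 + 9/8.

sqrt(3)/2 + 9/8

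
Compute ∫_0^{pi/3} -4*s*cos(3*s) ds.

Integrate by parts once (u = s, dv = -4*cos(3*s) ds).
An antiderivative is F(s) = -4*s*sin(3*s)/3 - 4*cos(3*s)/9.
Then F(pi/3) - F(0) = (4/9) - (-4/9) = 8/9.

8/9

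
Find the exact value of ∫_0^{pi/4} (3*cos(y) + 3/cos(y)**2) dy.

An antiderivative is F(y) = 3*sin(y) + 3*tan(y).
Then F(pi/4) - F(0) = (3*sqrt(2)/2 + 3) - (0) = 3*sqrt(2)/2 + 3.

3*sqrt(2)/2 + 3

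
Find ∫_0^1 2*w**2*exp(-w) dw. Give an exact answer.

4 - 10*exp(-1)

Integrate by parts twice (u = w^2, dv = 2*exp(-w) dw).
An antiderivative is F(w) = (-2*w**2 - 4*w - 4)*exp(-w).
Then F(1) - F(0) = (-10*exp(-1)) - (-4) = 4 - 10*exp(-1).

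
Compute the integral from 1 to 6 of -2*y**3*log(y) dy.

Integrate by parts once (u = ln y, dv = -2*y**3 dy).
An antiderivative is F(y) = -y**4*(4*log(y) - 1)/8.
Then F(6) - F(1) = (-648*log(3) - 648*log(2) + 162) - (1/8) = -648*log(3) - 648*log(2) + 1295/8.

-648*log(3) - 648*log(2) + 1295/8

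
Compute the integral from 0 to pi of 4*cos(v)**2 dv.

Use the identity cos^2(v) = (1 + cos(2*v))/2.
An antiderivative is F(v) = 2*v + sin(2*v).
Then F(pi) - F(0) = (2*pi) - (0) = 2*pi.

2*pi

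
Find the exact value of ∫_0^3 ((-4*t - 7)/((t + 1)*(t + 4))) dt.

-3*log(7) + 4*log(2)

Factor the denominator: t**2 + 5*t + 4 = (t + 4)(t + 1).
Partial fractions: (-4*t - 7)/((t + 1)*(t + 4)) = -3/(t + 4) - 1/(t + 1).
An antiderivative is F(t) = -log(t + 1) - 3*log(t + 4).
Then F(3) - F(0) = (-3*log(7) - 2*log(2)) - (-log(64)) = -3*log(7) + 4*log(2).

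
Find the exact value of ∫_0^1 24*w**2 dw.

Let u = 2*w, so du = 2 dw. When w = 0, u = 0; when w = 1, u = 2.
The integral becomes 3·∫ u**2 du from 0 to 2, with antiderivative u**3.
Back in w: F(w) = 8*w**3.
Then F(1) - F(0) = (8) - (0) = 8.

8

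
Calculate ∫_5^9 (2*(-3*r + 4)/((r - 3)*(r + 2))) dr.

-4*log(11) - 2*log(3) + 4*log(7)

Factor the denominator: r**2 - r - 6 = (r + 2)(r - 3).
Partial fractions: 2*(-3*r + 4)/((r - 3)*(r + 2)) = -4/(r + 2) - 2/(r - 3).
An antiderivative is F(r) = -2*log(r - 3) - 4*log(r + 2).
Then F(9) - F(5) = (-4*log(11) - 2*log(3) - 2*log(2)) - (-4*log(7) - 2*log(2)) = -4*log(11) - 2*log(3) + 4*log(7).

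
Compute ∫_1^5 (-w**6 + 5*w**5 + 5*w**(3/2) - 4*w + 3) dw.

50*sqrt(5) + 12750/7

By the power rule, an antiderivative is F(w) = -w**7/7 + 5*w**6/6 + 2*w**(5/2) - 2*w**2 + 3*w.
Then F(5) - F(1) = (50*sqrt(5) + 76655/42) - (155/42) = 50*sqrt(5) + 12750/7.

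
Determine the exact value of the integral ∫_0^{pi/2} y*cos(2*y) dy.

Integrate by parts once (u = y, dv = cos(2*y) dy).
An antiderivative is F(y) = y*sin(2*y)/2 + cos(2*y)/4.
Then F(pi/2) - F(0) = (-1/4) - (1/4) = -1/2.

-1/2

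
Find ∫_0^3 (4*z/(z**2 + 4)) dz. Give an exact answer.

-4*log(2) + 2*log(13)

Let u = z**2 + 4, so du = 2*z dz. When z = 0, u = 4; when z = 3, u = 13.
The integral becomes 2·∫ 1/u du from 4 to 13, with antiderivative 2*log(u).
Back in z: F(z) = 2*log(z**2 + 4).
Then F(3) - F(0) = (2*log(13)) - (log(16)) = -4*log(2) + 2*log(13).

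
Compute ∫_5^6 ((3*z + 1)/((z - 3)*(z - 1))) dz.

Factor the denominator: z**2 - 4*z + 3 = (z - 1)(z - 3).
Partial fractions: (3*z + 1)/((z - 3)*(z - 1)) = -2/(z - 1) + 5/(z - 3).
An antiderivative is F(z) = 5*log(z - 3) - 2*log(z - 1).
Then F(6) - F(5) = (-2*log(5) + 5*log(3)) - (log(2)) = -2*log(5) - log(2) + 5*log(3).

-2*log(5) - log(2) + 5*log(3)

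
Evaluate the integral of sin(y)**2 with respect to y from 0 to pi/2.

Use the identity sin^2(y) = (1 - cos(2*y))/2.
An antiderivative is F(y) = y/2 - sin(2*y)/4.
Then F(pi/2) - F(0) = (pi/4) - (0) = pi/4.

pi/4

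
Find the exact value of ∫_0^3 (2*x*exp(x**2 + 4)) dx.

-exp(4) + exp(13)

Let u = x**2 + 4, so du = 2*x dx. When x = 0, u = 4; when x = 3, u = 13.
The integral becomes ∫ exp(u) du from 4 to 13, with antiderivative exp(u).
Back in x: F(x) = exp(x**2 + 4).
Then F(3) - F(0) = (exp(13)) - (exp(4)) = -exp(4) + exp(13).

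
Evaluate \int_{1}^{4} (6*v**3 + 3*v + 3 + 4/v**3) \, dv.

By the power rule, an antiderivative is F(v) = 3*v**4/2 + 3*v**2/2 + 3*v - 2/v**2.
Then F(4) - F(1) = (3359/8) - (4) = 3327/8.

3327/8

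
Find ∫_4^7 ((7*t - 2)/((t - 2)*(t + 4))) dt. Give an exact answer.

Factor the denominator: t**2 + 2*t - 8 = (t + 4)(t - 2).
Partial fractions: (7*t - 2)/((t - 2)*(t + 4)) = 5/(t + 4) + 2/(t - 2).
An antiderivative is F(t) = 2*log(t - 2) + 5*log(t + 4).
Then F(7) - F(4) = (2*log(5) + 5*log(11)) - (17*log(2)) = -17*log(2) + 2*log(5) + 5*log(11).

-17*log(2) + 2*log(5) + 5*log(11)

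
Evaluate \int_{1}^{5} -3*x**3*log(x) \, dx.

117 - 1875*log(5)/4

Integrate by parts once (u = ln x, dv = -3*x**3 dx).
An antiderivative is F(x) = -3*x**4*(4*log(x) - 1)/16.
Then F(5) - F(1) = (1875/16 - 1875*log(5)/4) - (3/16) = 117 - 1875*log(5)/4.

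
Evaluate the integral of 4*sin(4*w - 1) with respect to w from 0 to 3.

Let u = 4*w - 1, so du = 4 dw. When w = 0, u = -1; when w = 3, u = 11.
The integral becomes ∫ sin(u) du from -1 to 11, with antiderivative -cos(u).
Back in w: F(w) = -cos(4*w - 1).
Then F(3) - F(0) = (-cos(11)) - (-cos(1)) = -cos(11) + cos(1).

-cos(11) + cos(1)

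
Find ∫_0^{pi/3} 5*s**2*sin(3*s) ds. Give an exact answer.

-20/27 + 5*pi**2/27

Integrate by parts twice (u = s^2, dv = 5*sin(3*s) ds).
An antiderivative is F(s) = -5*s**2*cos(3*s)/3 + 10*s*sin(3*s)/9 + 10*cos(3*s)/27.
Then F(pi/3) - F(0) = (-10/27 + 5*pi**2/27) - (10/27) = -20/27 + 5*pi**2/27.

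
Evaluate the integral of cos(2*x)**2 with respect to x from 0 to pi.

pi/2

Use the identity cos^2(2*x) = (1 + cos(4*x))/2.
An antiderivative is F(x) = x/2 + sin(4*x)/8.
Then F(pi) - F(0) = (pi/2) - (0) = pi/2.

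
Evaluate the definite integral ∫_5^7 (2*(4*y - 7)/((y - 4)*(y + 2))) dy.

-5*log(7) + 13*log(3)

Factor the denominator: y**2 - 2*y - 8 = (y + 2)(y - 4).
Partial fractions: 2*(4*y - 7)/((y - 4)*(y + 2)) = 5/(y + 2) + 3/(y - 4).
An antiderivative is F(y) = 3*log(y - 4) + 5*log(y + 2).
Then F(7) - F(5) = (13*log(3)) - (5*log(7)) = -5*log(7) + 13*log(3).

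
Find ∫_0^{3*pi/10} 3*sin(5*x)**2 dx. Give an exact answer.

Use the identity sin^2(5*x) = (1 - cos(10*x))/2.
An antiderivative is F(x) = 3*x/2 - 3*sin(10*x)/20.
Then F(3*pi/10) - F(0) = (9*pi/20) - (0) = 9*pi/20.

9*pi/20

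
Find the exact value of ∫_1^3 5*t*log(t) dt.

Integrate by parts once (u = ln t, dv = 5*t dt).
An antiderivative is F(t) = 5*t**2*(2*log(t) - 1)/4.
Then F(3) - F(1) = (-45/4 + 45*log(3)/2) - (-5/4) = -10 + 45*log(3)/2.

-10 + 45*log(3)/2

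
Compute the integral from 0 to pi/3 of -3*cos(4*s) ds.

3*sqrt(3)/8

An antiderivative is F(s) = -3*sin(4*s)/4.
Then F(pi/3) - F(0) = (3*sqrt(3)/8) - (0) = 3*sqrt(3)/8.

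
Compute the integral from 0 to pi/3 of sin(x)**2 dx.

-sqrt(3)/8 + pi/6

Use the identity sin^2(x) = (1 - cos(2*x))/2.
An antiderivative is F(x) = x/2 - sin(2*x)/4.
Then F(pi/3) - F(0) = (-sqrt(3)/8 + pi/6) - (0) = -sqrt(3)/8 + pi/6.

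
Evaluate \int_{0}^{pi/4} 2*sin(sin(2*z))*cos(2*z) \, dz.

1 - cos(1)

Let u = sin(2*z), so du = 2*cos(2*z) dz. When z = 0, u = 0; when z = pi/4, u = 1.
The integral becomes ∫ sin(u) du from 0 to 1, with antiderivative -cos(u).
Back in z: F(z) = -cos(sin(2*z)).
Then F(pi/4) - F(0) = (-cos(1)) - (-1) = 1 - cos(1).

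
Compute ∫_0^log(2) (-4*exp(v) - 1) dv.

-4 - log(2)

An antiderivative is F(v) = -v - 4*exp(v).
Then F(log(2)) - F(0) = (-8 - log(2)) - (-4) = -4 - log(2).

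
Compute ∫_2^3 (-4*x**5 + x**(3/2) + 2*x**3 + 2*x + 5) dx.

-2405/6 - 8*sqrt(2)/5 + 18*sqrt(3)/5

By the power rule, an antiderivative is F(x) = -2*x**6/3 + 2*x**(5/2)/5 + x**4/2 + x**2 + 5*x.
Then F(3) - F(2) = (-843/2 + 18*sqrt(3)/5) - (-62/3 + 8*sqrt(2)/5) = -2405/6 - 8*sqrt(2)/5 + 18*sqrt(3)/5.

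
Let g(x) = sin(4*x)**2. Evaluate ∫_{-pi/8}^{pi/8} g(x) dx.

pi/8

Use the identity sin^2(4*x) = (1 - cos(8*x))/2.
An antiderivative is F(x) = x/2 - sin(8*x)/16.
Then F(pi/8) - F(-pi/8) = (pi/16) - (-pi/16) = pi/8.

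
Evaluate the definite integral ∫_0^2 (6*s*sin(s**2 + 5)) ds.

Let u = s**2 + 5, so du = 2*s ds. When s = 0, u = 5; when s = 2, u = 9.
The integral becomes 3·∫ sin(u) du from 5 to 9, with antiderivative -3*cos(u).
Back in s: F(s) = -3*cos(s**2 + 5).
Then F(2) - F(0) = (-3*cos(9)) - (-3*cos(5)) = 3*cos(5) - 3*cos(9).

3*cos(5) - 3*cos(9)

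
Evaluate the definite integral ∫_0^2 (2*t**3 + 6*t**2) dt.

By the power rule, an antiderivative is F(t) = t**4/2 + 2*t**3.
Then F(2) - F(0) = (24) - (0) = 24.

24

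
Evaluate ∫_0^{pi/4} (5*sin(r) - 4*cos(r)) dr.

An antiderivative is F(r) = -4*sin(r) - 5*cos(r).
Then F(pi/4) - F(0) = (-9*sqrt(2)/2) - (-5) = 5 - 9*sqrt(2)/2.

5 - 9*sqrt(2)/2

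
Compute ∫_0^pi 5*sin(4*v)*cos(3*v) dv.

Use the identity sin(4*v)cos(3*v) = [sin(7*v) + sin(v)]/2.
An antiderivative is F(v) = -5*cos(v)/2 - 5*cos(7*v)/14.
Then F(pi) - F(0) = (20/7) - (-20/7) = 40/7.

40/7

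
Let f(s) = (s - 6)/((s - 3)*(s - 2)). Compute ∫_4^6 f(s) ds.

log(16/27)

Factor the denominator: s**2 - 5*s + 6 = (s - 2)(s - 3).
Partial fractions: (s - 6)/((s - 3)*(s - 2)) = 4/(s - 2) - 3/(s - 3).
An antiderivative is F(s) = -3*log(s - 3) + 4*log(s - 2).
Then F(6) - F(4) = (-3*log(3) + 8*log(2)) - (log(16)) = log(16/27).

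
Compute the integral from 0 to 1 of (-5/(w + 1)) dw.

-log(32)

An antiderivative is F(w) = -5*log(w + 1).
Then F(1) - F(0) = (-log(32)) - (0) = -log(32).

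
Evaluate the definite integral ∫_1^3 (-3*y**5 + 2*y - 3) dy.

-362

By the power rule, an antiderivative is F(y) = -y**6/2 + y**2 - 3*y.
Then F(3) - F(1) = (-729/2) - (-5/2) = -362.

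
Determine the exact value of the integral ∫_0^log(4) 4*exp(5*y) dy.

4092/5

Let u = exp(y), so du = exp(y) dy. When y = 0, u = 1; when y = log(4), u = 4.
The integral becomes 4·∫ u**4 du from 1 to 4, with antiderivative 4*u**5/5.
Back in y: F(y) = 4*exp(5*y)/5.
Then F(log(4)) - F(0) = (4096/5) - (4/5) = 4092/5.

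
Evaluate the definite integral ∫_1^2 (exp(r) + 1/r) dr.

-exp(1) + log(2) + exp(2)

An antiderivative is F(r) = exp(r) + log(r).
Then F(2) - F(1) = (log(2) + exp(2)) - (exp(1)) = -exp(1) + log(2) + exp(2).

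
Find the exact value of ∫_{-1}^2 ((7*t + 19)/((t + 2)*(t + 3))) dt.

Factor the denominator: t**2 + 5*t + 6 = (t + 3)(t + 2).
Partial fractions: (7*t + 19)/((t + 2)*(t + 3)) = 2/(t + 3) + 5/(t + 2).
An antiderivative is F(t) = 5*log(t + 2) + 2*log(t + 3).
Then F(2) - F(-1) = (2*log(5) + 10*log(2)) - (log(4)) = 2*log(5) + 8*log(2).

2*log(5) + 8*log(2)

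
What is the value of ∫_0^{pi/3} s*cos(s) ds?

-1/2 + sqrt(3)*pi/6

Integrate by parts once (u = s, dv = cos(s) ds).
An antiderivative is F(s) = s*sin(s) + cos(s).
Then F(pi/3) - F(0) = (1/2 + sqrt(3)*pi/6) - (1) = -1/2 + sqrt(3)*pi/6.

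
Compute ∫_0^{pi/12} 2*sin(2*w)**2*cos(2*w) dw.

1/24

Let u = sin(2*w), so du = 2*cos(2*w) dw. When w = 0, u = 0; when w = pi/12, u = 1/2.
The integral becomes ∫ u**2 du from 0 to 1/2, with antiderivative u**3/3.
Back in w: F(w) = sin(2*w)**3/3.
Then F(pi/12) - F(0) = (1/24) - (0) = 1/24.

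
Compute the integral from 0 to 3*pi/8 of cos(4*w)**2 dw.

Use the identity cos^2(4*w) = (1 + cos(8*w))/2.
An antiderivative is F(w) = w/2 + sin(8*w)/16.
Then F(3*pi/8) - F(0) = (3*pi/16) - (0) = 3*pi/16.

3*pi/16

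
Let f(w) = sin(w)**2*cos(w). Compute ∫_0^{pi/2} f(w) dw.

1/3

Let u = sin(w), so du = cos(w) dw. When w = 0, u = 0; when w = pi/2, u = 1.
The integral becomes ∫ u**2 du from 0 to 1, with antiderivative u**3/3.
Back in w: F(w) = sin(w)**3/3.
Then F(pi/2) - F(0) = (1/3) - (0) = 1/3.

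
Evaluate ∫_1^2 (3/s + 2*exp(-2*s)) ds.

-exp(-4) + exp(-2) + 3*log(2)

An antiderivative is F(s) = 3*log(s) - exp(-2*s).
Then F(2) - F(1) = (-exp(-4) + 3*log(2)) - (-exp(-2)) = -exp(-4) + exp(-2) + 3*log(2).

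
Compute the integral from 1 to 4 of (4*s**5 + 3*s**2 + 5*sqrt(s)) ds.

By the power rule, an antiderivative is F(s) = 2*s**6/3 + 10*s**(3/2)/3 + s**3.
Then F(4) - F(1) = (8464/3) - (5) = 8449/3.

8449/3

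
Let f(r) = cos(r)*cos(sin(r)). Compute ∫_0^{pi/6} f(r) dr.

Let u = sin(r), so du = cos(r) dr. When r = 0, u = 0; when r = pi/6, u = 1/2.
The integral becomes ∫ cos(u) du from 0 to 1/2, with antiderivative sin(u).
Back in r: F(r) = sin(sin(r)).
Then F(pi/6) - F(0) = (sin(1/2)) - (0) = sin(1/2).

sin(1/2)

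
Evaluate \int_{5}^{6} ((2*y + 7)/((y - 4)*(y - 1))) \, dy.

-3*log(5) + 11*log(2)

Factor the denominator: y**2 - 5*y + 4 = (y - 1)(y - 4).
Partial fractions: (2*y + 7)/((y - 4)*(y - 1)) = -3/(y - 1) + 5/(y - 4).
An antiderivative is F(y) = 5*log(y - 4) - 3*log(y - 1).
Then F(6) - F(5) = (-3*log(5) + 5*log(2)) - (-log(64)) = -3*log(5) + 11*log(2).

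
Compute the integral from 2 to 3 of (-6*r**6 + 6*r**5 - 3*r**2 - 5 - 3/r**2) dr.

By the power rule, an antiderivative is F(r) = -6*r**7/7 + r**6 - r**3 - 5*r + 3/r.
Then F(3) - F(2) = (-8306/7) - (-871/14) = -15741/14.

-15741/14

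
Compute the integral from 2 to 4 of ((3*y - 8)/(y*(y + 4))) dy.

-5*log(3) + 8*log(2)

Factor the denominator: y**2 + 4*y = (y + 4)y.
Partial fractions: (3*y - 8)/(y*(y + 4)) = 5/(y + 4) - 2/y.
An antiderivative is F(y) = -2*log(y) + 5*log(y + 4).
Then F(4) - F(2) = (11*log(2)) - (3*log(2) + 5*log(3)) = -5*log(3) + 8*log(2).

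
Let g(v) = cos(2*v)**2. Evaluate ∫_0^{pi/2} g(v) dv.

pi/4

Use the identity cos^2(2*v) = (1 + cos(4*v))/2.
An antiderivative is F(v) = v/2 + sin(4*v)/8.
Then F(pi/2) - F(0) = (pi/4) - (0) = pi/4.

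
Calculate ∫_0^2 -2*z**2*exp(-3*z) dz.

-4/27 + 100*exp(-6)/27

Integrate by parts twice (u = z^2, dv = -2*exp(-3*z) dz).
An antiderivative is F(z) = (18*z**2 + 12*z + 4)*exp(-3*z)/27.
Then F(2) - F(0) = (100*exp(-6)/27) - (4/27) = -4/27 + 100*exp(-6)/27.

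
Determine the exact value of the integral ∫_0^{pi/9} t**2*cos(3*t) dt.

-sqrt(3)/27 + sqrt(3)*pi**2/486 + pi/81

Integrate by parts twice (u = t^2, dv = cos(3*t) dt).
An antiderivative is F(t) = t**2*sin(3*t)/3 + 2*t*cos(3*t)/9 - 2*sin(3*t)/27.
Then F(pi/9) - F(0) = (-sqrt(3)/27 + sqrt(3)*pi**2/486 + pi/81) - (0) = -sqrt(3)/27 + sqrt(3)*pi**2/486 + pi/81.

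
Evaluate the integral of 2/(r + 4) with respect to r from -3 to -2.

log(4)

An antiderivative is F(r) = 2*log(r + 4).
Then F(-2) - F(-3) = (log(4)) - (0) = log(4).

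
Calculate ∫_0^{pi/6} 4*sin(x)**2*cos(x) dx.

1/6

Let u = sin(x), so du = cos(x) dx. When x = 0, u = 0; when x = pi/6, u = 1/2.
The integral becomes 4·∫ u**2 du from 0 to 1/2, with antiderivative 4*u**3/3.
Back in x: F(x) = 4*sin(x)**3/3.
Then F(pi/6) - F(0) = (1/6) - (0) = 1/6.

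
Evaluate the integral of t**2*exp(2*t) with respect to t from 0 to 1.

-1/4 + exp(2)/4

Integrate by parts twice (u = t^2, dv = exp(2*t) dt).
An antiderivative is F(t) = (2*t**2 - 2*t + 1)*exp(2*t)/4.
Then F(1) - F(0) = (exp(2)/4) - (1/4) = -1/4 + exp(2)/4.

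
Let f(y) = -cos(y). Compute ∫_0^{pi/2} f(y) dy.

-1

An antiderivative is F(y) = -sin(y).
Then F(pi/2) - F(0) = (-1) - (0) = -1.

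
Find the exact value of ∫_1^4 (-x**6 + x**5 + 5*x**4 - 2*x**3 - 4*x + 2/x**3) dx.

By the power rule, an antiderivative is F(x) = -x**7/7 + x**6/6 + x**5 - x**4/2 - 2*x**2 - 1/x**2.
Then F(4) - F(1) = (-266773/336) - (-52/21) = -88647/112.

-88647/112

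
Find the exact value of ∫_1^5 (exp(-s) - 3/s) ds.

-3*log(5) - exp(-5) + exp(-1)

An antiderivative is F(s) = -3*log(s) - exp(-s).
Then F(5) - F(1) = (-3*log(5) - exp(-5)) - (-exp(-1)) = -3*log(5) - exp(-5) + exp(-1).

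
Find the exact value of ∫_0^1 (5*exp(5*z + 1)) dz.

-exp(1) + exp(6)

Let u = 5*z + 1, so du = 5 dz. When z = 0, u = 1; when z = 1, u = 6.
The integral becomes ∫ exp(u) du from 1 to 6, with antiderivative exp(u).
Back in z: F(z) = exp(5*z + 1).
Then F(1) - F(0) = (exp(6)) - (exp(1)) = -exp(1) + exp(6).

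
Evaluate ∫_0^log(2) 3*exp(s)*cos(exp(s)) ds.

Let u = exp(s), so du = exp(s) ds. When s = 0, u = 1; when s = log(2), u = 2.
The integral becomes 3·∫ cos(u) du from 1 to 2, with antiderivative 3*sin(u).
Back in s: F(s) = 3*sin(exp(s)).
Then F(log(2)) - F(0) = (3*sin(2)) - (3*sin(1)) = -3*sin(1) + 3*sin(2).

-3*sin(1) + 3*sin(2)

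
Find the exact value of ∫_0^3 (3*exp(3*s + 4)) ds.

Let u = 3*s + 4, so du = 3 ds. When s = 0, u = 4; when s = 3, u = 13.
The integral becomes ∫ exp(u) du from 4 to 13, with antiderivative exp(u).
Back in s: F(s) = exp(3*s + 4).
Then F(3) - F(0) = (exp(13)) - (exp(4)) = -exp(4) + exp(13).

-exp(4) + exp(13)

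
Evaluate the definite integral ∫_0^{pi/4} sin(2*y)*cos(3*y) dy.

-2/5 + 3*sqrt(2)/10

Use the identity sin(2*y)cos(3*y) = [sin(5*y) + sin(-y)]/2.
An antiderivative is F(y) = cos(y)/2 - cos(5*y)/10.
Then F(pi/4) - F(0) = (3*sqrt(2)/10) - (2/5) = -2/5 + 3*sqrt(2)/10.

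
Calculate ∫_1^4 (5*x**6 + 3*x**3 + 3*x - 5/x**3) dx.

2668635/224

By the power rule, an antiderivative is F(x) = 5*x**7/7 + 3*x**4/4 + 3*x**2/2 + 5/(2*x**2).
Then F(4) - F(1) = (2669859/224) - (153/28) = 2668635/224.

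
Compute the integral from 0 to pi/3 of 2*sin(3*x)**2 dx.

pi/3

Use the identity sin^2(3*x) = (1 - cos(6*x))/2.
An antiderivative is F(x) = x - sin(6*x)/6.
Then F(pi/3) - F(0) = (pi/3) - (0) = pi/3.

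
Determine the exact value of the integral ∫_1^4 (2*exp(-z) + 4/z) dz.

An antiderivative is F(z) = 4*log(z) - 2*exp(-z).
Then F(4) - F(1) = (-2*exp(-4) + 8*log(2)) - (-2*exp(-1)) = -2*exp(-4) + 2*exp(-1) + 8*log(2).

-2*exp(-4) + 2*exp(-1) + 8*log(2)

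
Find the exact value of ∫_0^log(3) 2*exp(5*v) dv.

484/5

Let u = exp(v), so du = exp(v) dv. When v = 0, u = 1; when v = log(3), u = 3.
The integral becomes 2·∫ u**4 du from 1 to 3, with antiderivative 2*u**5/5.
Back in v: F(v) = 2*exp(5*v)/5.
Then F(log(3)) - F(0) = (486/5) - (2/5) = 484/5.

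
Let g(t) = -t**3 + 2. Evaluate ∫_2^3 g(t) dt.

-57/4

By the power rule, an antiderivative is F(t) = -t**4/4 + 2*t.
Then F(3) - F(2) = (-57/4) - (0) = -57/4.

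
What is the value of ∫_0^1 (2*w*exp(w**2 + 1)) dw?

Let u = w**2 + 1, so du = 2*w dw. When w = 0, u = 1; when w = 1, u = 2.
The integral becomes ∫ exp(u) du from 1 to 2, with antiderivative exp(u).
Back in w: F(w) = exp(w**2 + 1).
Then F(1) - F(0) = (exp(2)) - (exp(1)) = -exp(1) + exp(2).

-exp(1) + exp(2)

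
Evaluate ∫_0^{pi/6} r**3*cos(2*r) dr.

-sqrt(3)*pi/16 + sqrt(3)*pi**3/864 + pi**2/96 + 3/16

Integrate by parts 3 times (u = r^3, dv = cos(2*r) dr).
An antiderivative is F(r) = r**3*sin(2*r)/2 + 3*r**2*cos(2*r)/4 - 3*r*sin(2*r)/4 - 3*cos(2*r)/8.
Then F(pi/6) - F(0) = (-sqrt(3)*pi/16 - 3/16 + sqrt(3)*pi**3/864 + pi**2/96) - (-3/8) = -sqrt(3)*pi/16 + sqrt(3)*pi**3/864 + pi**2/96 + 3/16.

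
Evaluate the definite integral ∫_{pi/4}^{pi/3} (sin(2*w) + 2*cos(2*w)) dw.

-3/4 + sqrt(3)/2

An antiderivative is F(w) = sin(2*w) - cos(2*w)/2.
Then F(pi/3) - F(pi/4) = (1/4 + sqrt(3)/2) - (1) = -3/4 + sqrt(3)/2.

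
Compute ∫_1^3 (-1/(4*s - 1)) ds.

-log(11)/4 + log(3)/4

An antiderivative is F(s) = -log(4*s - 1)/4.
Then F(3) - F(1) = (-log(11)/4) - (-log(3)/4) = -log(11)/4 + log(3)/4.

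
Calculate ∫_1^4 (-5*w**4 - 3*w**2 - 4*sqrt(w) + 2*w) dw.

By the power rule, an antiderivative is F(w) = -w**5 - 8*w**(3/2)/3 - w**3 + w**2.
Then F(4) - F(1) = (-3280/3) - (-11/3) = -3269/3.

-3269/3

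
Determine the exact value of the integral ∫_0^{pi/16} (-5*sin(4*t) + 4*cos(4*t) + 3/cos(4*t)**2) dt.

An antiderivative is F(t) = sin(4*t) + 5*cos(4*t)/4 + 3*tan(4*t)/4.
Then F(pi/16) - F(0) = (3/4 + 9*sqrt(2)/8) - (5/4) = -1/2 + 9*sqrt(2)/8.

-1/2 + 9*sqrt(2)/8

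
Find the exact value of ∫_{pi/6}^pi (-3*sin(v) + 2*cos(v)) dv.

An antiderivative is F(v) = 2*sin(v) + 3*cos(v).
Then F(pi) - F(pi/6) = (-3) - (1 + 3*sqrt(3)/2) = -4 - 3*sqrt(3)/2.

-4 - 3*sqrt(3)/2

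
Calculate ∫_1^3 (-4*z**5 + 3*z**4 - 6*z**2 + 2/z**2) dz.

By the power rule, an antiderivative is F(z) = -2*z**6/3 + 3*z**5/5 - 2*z**3 - 2/z.
Then F(3) - F(1) = (-5923/15) - (-61/15) = -1954/5.

-1954/5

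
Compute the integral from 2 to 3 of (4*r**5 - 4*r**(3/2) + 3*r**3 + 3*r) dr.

By the power rule, an antiderivative is F(r) = 2*r**6/3 - 8*r**(5/2)/5 + 3*r**4/4 + 3*r**2/2.
Then F(3) - F(2) = (2241/4 - 72*sqrt(3)/5) - (182/3 - 32*sqrt(2)/5) = -72*sqrt(3)/5 + 32*sqrt(2)/5 + 5995/12.

-72*sqrt(3)/5 + 32*sqrt(2)/5 + 5995/12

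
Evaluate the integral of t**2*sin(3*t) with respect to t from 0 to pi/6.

-2/27 + pi/27

Integrate by parts twice (u = t^2, dv = sin(3*t) dt).
An antiderivative is F(t) = -t**2*cos(3*t)/3 + 2*t*sin(3*t)/9 + 2*cos(3*t)/27.
Then F(pi/6) - F(0) = (pi/27) - (2/27) = -2/27 + pi/27.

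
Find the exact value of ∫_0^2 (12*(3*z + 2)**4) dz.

Let u = 3*z + 2, so du = 3 dz. When z = 0, u = 2; when z = 2, u = 8.
The integral becomes 4·∫ u**4 du from 2 to 8, with antiderivative 4*u**5/5.
Back in z: F(z) = 4*(3*z + 2)**5/5.
Then F(2) - F(0) = (131072/5) - (128/5) = 130944/5.

130944/5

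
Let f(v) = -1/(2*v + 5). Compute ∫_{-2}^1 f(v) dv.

-log(7)/2

An antiderivative is F(v) = -log(2*v + 5)/2.
Then F(1) - F(-2) = (-log(7)/2) - (0) = -log(7)/2.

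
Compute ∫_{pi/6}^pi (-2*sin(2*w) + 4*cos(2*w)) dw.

1/2 - sqrt(3)

An antiderivative is F(w) = 2*sin(2*w) + cos(2*w).
Then F(pi) - F(pi/6) = (1) - (1/2 + sqrt(3)) = 1/2 - sqrt(3).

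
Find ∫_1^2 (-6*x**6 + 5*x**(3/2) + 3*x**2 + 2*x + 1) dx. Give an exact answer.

-699/7 + 8*sqrt(2)

By the power rule, an antiderivative is F(x) = -6*x**7/7 + 2*x**(5/2) + x**3 + x**2 + x.
Then F(2) - F(1) = (-670/7 + 8*sqrt(2)) - (29/7) = -699/7 + 8*sqrt(2).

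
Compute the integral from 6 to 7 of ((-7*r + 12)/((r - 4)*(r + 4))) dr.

-5*log(11) - 2*log(3) + 7*log(2) + 5*log(5)

Factor the denominator: r**2 - 16 = (r + 4)(r - 4).
Partial fractions: (-7*r + 12)/((r - 4)*(r + 4)) = -5/(r + 4) - 2/(r - 4).
An antiderivative is F(r) = -2*log(r - 4) - 5*log(r + 4).
Then F(7) - F(6) = (-5*log(11) - 2*log(3)) - (-5*log(5) - 7*log(2)) = -5*log(11) - 2*log(3) + 7*log(2) + 5*log(5).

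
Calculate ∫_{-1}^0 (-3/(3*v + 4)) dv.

-log(4)

An antiderivative is F(v) = -log(3*v + 4).
Then F(0) - F(-1) = (-log(4)) - (0) = -log(4).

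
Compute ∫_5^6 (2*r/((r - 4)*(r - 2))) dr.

log(9)

Factor the denominator: r**2 - 6*r + 8 = (r - 2)(r - 4).
Partial fractions: 2*r/((r - 4)*(r - 2)) = -2/(r - 2) + 4/(r - 4).
An antiderivative is F(r) = 4*log(r - 4) - 2*log(r - 2).
Then F(6) - F(5) = (0) - (-log(9)) = log(9).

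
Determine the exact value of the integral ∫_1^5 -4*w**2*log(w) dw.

496/9 - 500*log(5)/3

Integrate by parts once (u = ln w, dv = -4*w**2 dw).
An antiderivative is F(w) = -4*w**3*(3*log(w) - 1)/9.
Then F(5) - F(1) = (500/9 - 500*log(5)/3) - (4/9) = 496/9 - 500*log(5)/3.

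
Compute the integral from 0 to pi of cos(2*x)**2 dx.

Use the identity cos^2(2*x) = (1 + cos(4*x))/2.
An antiderivative is F(x) = x/2 + sin(4*x)/8.
Then F(pi) - F(0) = (pi/2) - (0) = pi/2.

pi/2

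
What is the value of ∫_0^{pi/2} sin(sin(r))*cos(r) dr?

1 - cos(1)

Let u = sin(r), so du = cos(r) dr. When r = 0, u = 0; when r = pi/2, u = 1.
The integral becomes ∫ sin(u) du from 0 to 1, with antiderivative -cos(u).
Back in r: F(r) = -cos(sin(r)).
Then F(pi/2) - F(0) = (-cos(1)) - (-1) = 1 - cos(1).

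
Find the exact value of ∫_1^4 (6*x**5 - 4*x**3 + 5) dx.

3855

By the power rule, an antiderivative is F(x) = x**6 - x**4 + 5*x.
Then F(4) - F(1) = (3860) - (5) = 3855.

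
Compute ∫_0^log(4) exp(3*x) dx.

Let u = exp(x), so du = exp(x) dx. When x = 0, u = 1; when x = log(4), u = 4.
The integral becomes ∫ u**2 du from 1 to 4, with antiderivative u**3/3.
Back in x: F(x) = exp(3*x)/3.
Then F(log(4)) - F(0) = (64/3) - (1/3) = 21.

21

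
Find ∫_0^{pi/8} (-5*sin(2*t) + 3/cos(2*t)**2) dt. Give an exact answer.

-1 + 5*sqrt(2)/4

An antiderivative is F(t) = 5*cos(2*t)/2 + 3*tan(2*t)/2.
Then F(pi/8) - F(0) = (3/2 + 5*sqrt(2)/4) - (5/2) = -1 + 5*sqrt(2)/4.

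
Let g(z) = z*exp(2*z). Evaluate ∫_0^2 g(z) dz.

1/4 + 3*exp(4)/4

Integrate by parts once (u = z, dv = exp(2*z) dz).
An antiderivative is F(z) = (2*z - 1)*exp(2*z)/4.
Then F(2) - F(0) = (3*exp(4)/4) - (-1/4) = 1/4 + 3*exp(4)/4.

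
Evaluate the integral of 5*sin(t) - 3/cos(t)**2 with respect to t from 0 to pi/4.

An antiderivative is F(t) = -5*cos(t) - 3*tan(t).
Then F(pi/4) - F(0) = (-5*sqrt(2)/2 - 3) - (-5) = 2 - 5*sqrt(2)/2.

2 - 5*sqrt(2)/2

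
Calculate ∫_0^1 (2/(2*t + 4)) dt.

log(3/2)

Let u = 2*t + 4, so du = 2 dt. When t = 0, u = 4; when t = 1, u = 6.
The integral becomes ∫ 1/u du from 4 to 6, with antiderivative log(u).
Back in t: F(t) = log(2*t + 4).
Then F(1) - F(0) = (log(6)) - (log(4)) = log(3/2).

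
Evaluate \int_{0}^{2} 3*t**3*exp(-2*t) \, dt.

Integrate by parts 3 times (u = t^3, dv = 3*exp(-2*t) dt).
An antiderivative is F(t) = (-12*t**3 - 18*t**2 - 18*t - 9)*exp(-2*t)/8.
Then F(2) - F(0) = (-213*exp(-4)/8) - (-9/8) = 9/8 - 213*exp(-4)/8.

9/8 - 213*exp(-4)/8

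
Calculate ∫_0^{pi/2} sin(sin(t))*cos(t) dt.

1 - cos(1)

Let u = sin(t), so du = cos(t) dt. When t = 0, u = 0; when t = pi/2, u = 1.
The integral becomes ∫ sin(u) du from 0 to 1, with antiderivative -cos(u).
Back in t: F(t) = -cos(sin(t)).
Then F(pi/2) - F(0) = (-cos(1)) - (-1) = 1 - cos(1).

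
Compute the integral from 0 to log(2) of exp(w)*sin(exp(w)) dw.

Let u = exp(w), so du = exp(w) dw. When w = 0, u = 1; when w = log(2), u = 2.
The integral becomes ∫ sin(u) du from 1 to 2, with antiderivative -cos(u).
Back in w: F(w) = -cos(exp(w)).
Then F(log(2)) - F(0) = (-cos(2)) - (-cos(1)) = -cos(2) + cos(1).

-cos(2) + cos(1)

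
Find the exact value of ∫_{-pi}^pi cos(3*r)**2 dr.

Use the identity cos^2(3*r) = (1 + cos(6*r))/2.
An antiderivative is F(r) = r/2 + sin(6*r)/12.
Then F(pi) - F(-pi) = (pi/2) - (-pi/2) = pi.

pi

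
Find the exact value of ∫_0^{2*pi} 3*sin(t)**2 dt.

Use the identity sin^2(t) = (1 - cos(2*t))/2.
An antiderivative is F(t) = 3*t/2 - 3*sin(2*t)/4.
Then F(2*pi) - F(0) = (3*pi) - (0) = 3*pi.

3*pi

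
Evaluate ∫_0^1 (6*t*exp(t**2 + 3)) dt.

-3*(1 - exp(1))*exp(3)

Let u = t**2 + 3, so du = 2*t dt. When t = 0, u = 3; when t = 1, u = 4.
The integral becomes 3·∫ exp(u) du from 3 to 4, with antiderivative 3*exp(u).
Back in t: F(t) = 3*exp(t**2 + 3).
Then F(1) - F(0) = (3*exp(4)) - (3*exp(3)) = -3*(1 - exp(1))*exp(3).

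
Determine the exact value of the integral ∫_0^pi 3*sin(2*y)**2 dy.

3*pi/2

Use the identity sin^2(2*y) = (1 - cos(4*y))/2.
An antiderivative is F(y) = 3*y/2 - 3*sin(4*y)/8.
Then F(pi) - F(0) = (3*pi/2) - (0) = 3*pi/2.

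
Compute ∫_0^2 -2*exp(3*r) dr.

An antiderivative is F(r) = -2*exp(3*r)/3.
Then F(2) - F(0) = (-2*exp(6)/3) - (-2/3) = 2/3 - 2*exp(6)/3.

2/3 - 2*exp(6)/3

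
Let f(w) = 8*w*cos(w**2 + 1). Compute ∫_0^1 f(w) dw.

-4*sin(1) + 4*sin(2)

Let u = w**2 + 1, so du = 2*w dw. When w = 0, u = 1; when w = 1, u = 2.
The integral becomes 4·∫ cos(u) du from 1 to 2, with antiderivative 4*sin(u).
Back in w: F(w) = 4*sin(w**2 + 1).
Then F(1) - F(0) = (4*sin(2)) - (4*sin(1)) = -4*sin(1) + 4*sin(2).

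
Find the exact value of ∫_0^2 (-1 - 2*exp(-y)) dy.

-4 + 2*exp(-2)

An antiderivative is F(y) = -y + 2*exp(-y).
Then F(2) - F(0) = (-2 + 2*exp(-2)) - (2) = -4 + 2*exp(-2).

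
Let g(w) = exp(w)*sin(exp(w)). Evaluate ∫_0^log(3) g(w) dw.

cos(1) - cos(3)

Let u = exp(w), so du = exp(w) dw. When w = 0, u = 1; when w = log(3), u = 3.
The integral becomes ∫ sin(u) du from 1 to 3, with antiderivative -cos(u).
Back in w: F(w) = -cos(exp(w)).
Then F(log(3)) - F(0) = (-cos(3)) - (-cos(1)) = cos(1) - cos(3).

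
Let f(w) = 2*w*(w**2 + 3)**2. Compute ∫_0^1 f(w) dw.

Let u = w**2 + 3, so du = 2*w dw. When w = 0, u = 3; when w = 1, u = 4.
The integral becomes ∫ u**2 du from 3 to 4, with antiderivative u**3/3.
Back in w: F(w) = (w**2 + 3)**3/3.
Then F(1) - F(0) = (64/3) - (9) = 37/3.

37/3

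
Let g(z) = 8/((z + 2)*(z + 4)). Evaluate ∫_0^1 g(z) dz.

-4*log(5) + 4*log(2) + 4*log(3)

Factor the denominator: z**2 + 6*z + 8 = (z + 4)(z + 2).
Partial fractions: 8/((z + 2)*(z + 4)) = -4/(z + 4) + 4/(z + 2).
An antiderivative is F(z) = 4*log(z + 2) - 4*log(z + 4).
Then F(1) - F(0) = (-4*log(5) + 4*log(3)) - (-log(16)) = -4*log(5) + 4*log(2) + 4*log(3).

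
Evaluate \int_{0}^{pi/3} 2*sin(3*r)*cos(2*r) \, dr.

3/5

Use the identity sin(3*r)cos(2*r) = [sin(5*r) + sin(r)]/2.
An antiderivative is F(r) = -cos(r) - cos(5*r)/5.
Then F(pi/3) - F(0) = (-3/5) - (-6/5) = 3/5.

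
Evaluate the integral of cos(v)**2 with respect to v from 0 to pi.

Use the identity cos^2(v) = (1 + cos(2*v))/2.
An antiderivative is F(v) = v/2 + sin(2*v)/4.
Then F(pi) - F(0) = (pi/2) - (0) = pi/2.

pi/2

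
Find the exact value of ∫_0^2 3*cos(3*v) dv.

sin(6)

Let u = 3*v, so du = 3 dv. When v = 0, u = 0; when v = 2, u = 6.
The integral becomes ∫ cos(u) du from 0 to 6, with antiderivative sin(u).
Back in v: F(v) = sin(3*v).
Then F(2) - F(0) = (sin(6)) - (0) = sin(6).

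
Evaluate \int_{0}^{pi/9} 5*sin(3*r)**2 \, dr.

-5*sqrt(3)/24 + 5*pi/18

Use the identity sin^2(3*r) = (1 - cos(6*r))/2.
An antiderivative is F(r) = 5*r/2 - 5*sin(6*r)/12.
Then F(pi/9) - F(0) = (-5*sqrt(3)/24 + 5*pi/18) - (0) = -5*sqrt(3)/24 + 5*pi/18.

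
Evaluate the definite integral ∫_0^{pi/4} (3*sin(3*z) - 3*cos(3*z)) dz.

An antiderivative is F(z) = -sin(3*z) - cos(3*z).
Then F(pi/4) - F(0) = (0) - (-1) = 1.

1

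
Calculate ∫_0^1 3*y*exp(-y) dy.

Integrate by parts once (u = y, dv = 3*exp(-y) dy).
An antiderivative is F(y) = (-3*y - 3)*exp(-y).
Then F(1) - F(0) = (-6*exp(-1)) - (-3) = 3 - 6*exp(-1).

3 - 6*exp(-1)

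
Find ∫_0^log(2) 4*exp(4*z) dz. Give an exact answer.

Let u = exp(z), so du = exp(z) dz. When z = 0, u = 1; when z = log(2), u = 2.
The integral becomes 4·∫ u**3 du from 1 to 2, with antiderivative u**4.
Back in z: F(z) = exp(4*z).
Then F(log(2)) - F(0) = (16) - (1) = 15.

15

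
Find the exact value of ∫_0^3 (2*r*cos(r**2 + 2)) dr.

Let u = r**2 + 2, so du = 2*r dr. When r = 0, u = 2; when r = 3, u = 11.
The integral becomes ∫ cos(u) du from 2 to 11, with antiderivative sin(u).
Back in r: F(r) = sin(r**2 + 2).
Then F(3) - F(0) = (sin(11)) - (sin(2)) = sin(11) - sin(2).

sin(11) - sin(2)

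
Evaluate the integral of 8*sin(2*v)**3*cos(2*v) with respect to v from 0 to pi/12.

1/16

Let u = sin(2*v), so du = 2*cos(2*v) dv. When v = 0, u = 0; when v = pi/12, u = 1/2.
The integral becomes 4·∫ u**3 du from 0 to 1/2, with antiderivative u**4.
Back in v: F(v) = sin(2*v)**4.
Then F(pi/12) - F(0) = (1/16) - (0) = 1/16.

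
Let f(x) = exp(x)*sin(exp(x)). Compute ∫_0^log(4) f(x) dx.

cos(1) - cos(4)

Let u = exp(x), so du = exp(x) dx. When x = 0, u = 1; when x = log(4), u = 4.
The integral becomes ∫ sin(u) du from 1 to 4, with antiderivative -cos(u).
Back in x: F(x) = -cos(exp(x)).
Then F(log(4)) - F(0) = (-cos(4)) - (-cos(1)) = cos(1) - cos(4).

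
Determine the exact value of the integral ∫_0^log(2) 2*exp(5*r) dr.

Let u = exp(r), so du = exp(r) dr. When r = 0, u = 1; when r = log(2), u = 2.
The integral becomes 2·∫ u**4 du from 1 to 2, with antiderivative 2*u**5/5.
Back in r: F(r) = 2*exp(5*r)/5.
Then F(log(2)) - F(0) = (64/5) - (2/5) = 62/5.

62/5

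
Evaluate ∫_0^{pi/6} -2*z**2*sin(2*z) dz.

Integrate by parts twice (u = z^2, dv = -2*sin(2*z) dz).
An antiderivative is F(z) = z**2*cos(2*z) - z*sin(2*z) - cos(2*z)/2.
Then F(pi/6) - F(0) = (-sqrt(3)*pi/12 - 1/4 + pi**2/72) - (-1/2) = -sqrt(3)*pi/12 + pi**2/72 + 1/4.

-sqrt(3)*pi/12 + pi**2/72 + 1/4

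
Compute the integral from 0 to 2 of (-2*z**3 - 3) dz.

-14

By the power rule, an antiderivative is F(z) = -z**4/2 - 3*z.
Then F(2) - F(0) = (-14) - (0) = -14.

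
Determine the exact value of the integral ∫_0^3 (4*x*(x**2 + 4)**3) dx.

Let u = x**2 + 4, so du = 2*x dx. When x = 0, u = 4; when x = 3, u = 13.
The integral becomes 2·∫ u**3 du from 4 to 13, with antiderivative u**4/2.
Back in x: F(x) = (x**2 + 4)**4/2.
Then F(3) - F(0) = (28561/2) - (128) = 28305/2.

28305/2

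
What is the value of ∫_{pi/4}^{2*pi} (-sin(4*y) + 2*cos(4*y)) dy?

An antiderivative is F(y) = sin(4*y)/2 + cos(4*y)/4.
Then F(2*pi) - F(pi/4) = (1/4) - (-1/4) = 1/2.

1/2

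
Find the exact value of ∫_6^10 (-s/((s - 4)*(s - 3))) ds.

Factor the denominator: s**2 - 7*s + 12 = (s - 3)(s - 4).
Partial fractions: -s/((s - 4)*(s - 3)) = 3/(s - 3) - 4/(s - 4).
An antiderivative is F(s) = -4*log(s - 4) + 3*log(s - 3).
Then F(10) - F(6) = (-4*log(3) - 4*log(2) + 3*log(7)) - (log(27/16)) = -7*log(3) + 3*log(7).

-7*log(3) + 3*log(7)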